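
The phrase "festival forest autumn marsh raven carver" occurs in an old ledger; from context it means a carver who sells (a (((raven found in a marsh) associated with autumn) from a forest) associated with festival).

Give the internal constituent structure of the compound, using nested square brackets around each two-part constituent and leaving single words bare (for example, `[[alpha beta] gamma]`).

Whole compound: head "carver", modifier "festival forest autumn marsh raven".
Within "festival forest autumn marsh raven", the head is "raven" (specifically "forest autumn marsh raven") and the modifier is "festival".
Within "forest autumn marsh raven", the head is "raven" (specifically "autumn marsh raven") and the modifier is "forest".
Within "autumn marsh raven", the head is "raven" (specifically "marsh raven") and the modifier is "autumn".
Within "marsh raven", the head is "raven" and the modifier is "marsh".
Putting it together: [[festival [forest [autumn [marsh raven]]]] carver].

[[festival [forest [autumn [marsh raven]]]] carver]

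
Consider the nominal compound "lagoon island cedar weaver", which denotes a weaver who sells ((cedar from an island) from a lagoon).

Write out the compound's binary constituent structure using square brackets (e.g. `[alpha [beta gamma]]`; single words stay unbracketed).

[[lagoon [island cedar]] weaver]

The outermost head in the paraphrase is "weaver", modified by "lagoon island cedar".
Within "lagoon island cedar", the head is "cedar" (specifically "island cedar") and the modifier is "lagoon".
Within "island cedar", the head is "cedar" and the modifier is "island".
Assembled: [[lagoon [island cedar]] weaver].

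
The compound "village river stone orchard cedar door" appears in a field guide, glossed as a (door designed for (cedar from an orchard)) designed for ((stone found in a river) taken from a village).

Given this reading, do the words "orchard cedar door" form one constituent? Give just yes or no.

yes

The paraphrase groups the words so that "orchard cedar door" is one unit: it corresponds to a single parenthesized sub-phrase.
The full structure is [[village [river stone]] [[orchard cedar] door]], in which [orchard cedar door] is a constituent.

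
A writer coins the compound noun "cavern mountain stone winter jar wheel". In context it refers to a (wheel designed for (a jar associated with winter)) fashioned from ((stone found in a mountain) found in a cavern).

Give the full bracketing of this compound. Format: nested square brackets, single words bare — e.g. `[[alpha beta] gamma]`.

[[cavern [mountain stone]] [[winter jar] wheel]]

At the top level: head "wheel" (specifically "winter jar wheel"); modifier "cavern mountain stone".
"cavern mountain stone" → head "stone" (specifically "mountain stone"), modifier "cavern".
"mountain stone" → head "stone", modifier "mountain".
"winter jar wheel" → head "wheel", modifier "winter jar".
"winter jar" → head "jar", modifier "winter".
So the structure is [[cavern [mountain stone]] [[winter jar] wheel]].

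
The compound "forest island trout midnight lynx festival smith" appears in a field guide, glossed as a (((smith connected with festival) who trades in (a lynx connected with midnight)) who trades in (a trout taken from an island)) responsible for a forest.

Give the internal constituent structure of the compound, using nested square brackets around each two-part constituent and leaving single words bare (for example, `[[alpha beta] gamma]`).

[forest [[island trout] [[midnight lynx] [festival smith]]]]

The outermost head in the paraphrase is "smith" (specifically "island trout midnight lynx festival smith"), modified by "forest".
Within "island trout midnight lynx festival smith", the head is "smith" (specifically "midnight lynx festival smith") and the modifier is "island trout".
Within "island trout", the head is "trout" and the modifier is "island".
Within "midnight lynx festival smith", the head is "smith" (specifically "festival smith") and the modifier is "midnight lynx".
Within "midnight lynx", the head is "lynx" and the modifier is "midnight".
Within "festival smith", the head is "smith" and the modifier is "festival".
Putting it together: [forest [[island trout] [[midnight lynx] [festival smith]]]].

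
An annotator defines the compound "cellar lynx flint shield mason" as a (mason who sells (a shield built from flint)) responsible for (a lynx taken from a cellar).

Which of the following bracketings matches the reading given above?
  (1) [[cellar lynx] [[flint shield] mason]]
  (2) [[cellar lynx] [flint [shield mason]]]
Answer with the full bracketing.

[[cellar lynx] [[flint shield] mason]]

The paraphrase's head is the "mason" part ("flint shield mason"); its modifier is "cellar lynx".
That top-level split, carried through the inner groups, gives [[cellar lynx] [[flint shield] mason]].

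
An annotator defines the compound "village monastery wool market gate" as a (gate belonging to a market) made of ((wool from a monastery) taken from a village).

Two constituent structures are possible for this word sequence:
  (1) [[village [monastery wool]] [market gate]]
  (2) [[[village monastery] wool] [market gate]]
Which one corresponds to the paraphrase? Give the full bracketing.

The paraphrase's head is the "gate" part ("market gate"); its modifier is "village monastery wool".
That top-level split, carried through the inner groups, gives [[village [monastery wool]] [market gate]].

[[village [monastery wool]] [market gate]]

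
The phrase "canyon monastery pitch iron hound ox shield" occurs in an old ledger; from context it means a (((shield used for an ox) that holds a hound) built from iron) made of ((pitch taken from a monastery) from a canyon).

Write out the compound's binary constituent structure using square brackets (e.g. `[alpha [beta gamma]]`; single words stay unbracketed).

At the top level: head "shield" (specifically "iron hound ox shield"); modifier "canyon monastery pitch".
Inside "canyon monastery pitch": head "pitch" (specifically "monastery pitch"), modifier "canyon".
Inside "monastery pitch": head "pitch", modifier "monastery".
Inside "iron hound ox shield": head "shield" (specifically "hound ox shield"), modifier "iron".
Inside "hound ox shield": head "shield" (specifically "ox shield"), modifier "hound".
Inside "ox shield": head "shield", modifier "ox".
So the structure is [[canyon [monastery pitch]] [iron [hound [ox shield]]]].

[[canyon [monastery pitch]] [iron [hound [ox shield]]]]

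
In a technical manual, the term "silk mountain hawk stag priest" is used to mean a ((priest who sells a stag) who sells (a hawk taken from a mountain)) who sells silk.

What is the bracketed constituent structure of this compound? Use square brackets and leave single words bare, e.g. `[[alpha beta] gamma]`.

[silk [[mountain hawk] [stag priest]]]

Overall it is a kind of priest (specifically "mountain hawk stag priest"); the modifier is "silk".
Inside "mountain hawk stag priest": head "priest" (specifically "stag priest"), modifier "mountain hawk".
Inside "mountain hawk": head "hawk", modifier "mountain".
Inside "stag priest": head "priest", modifier "stag".
So the structure is [silk [[mountain hawk] [stag priest]]].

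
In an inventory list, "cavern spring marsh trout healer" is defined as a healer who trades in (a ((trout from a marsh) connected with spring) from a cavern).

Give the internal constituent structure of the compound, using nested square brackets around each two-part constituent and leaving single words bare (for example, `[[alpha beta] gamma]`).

[[cavern [spring [marsh trout]]] healer]

The outermost head in the paraphrase is "healer", modified by "cavern spring marsh trout".
"cavern spring marsh trout" → head "trout" (specifically "spring marsh trout"), modifier "cavern".
"spring marsh trout" → head "trout" (specifically "marsh trout"), modifier "spring".
"marsh trout" → head "trout", modifier "marsh".
So the structure is [[cavern [spring [marsh trout]]] healer].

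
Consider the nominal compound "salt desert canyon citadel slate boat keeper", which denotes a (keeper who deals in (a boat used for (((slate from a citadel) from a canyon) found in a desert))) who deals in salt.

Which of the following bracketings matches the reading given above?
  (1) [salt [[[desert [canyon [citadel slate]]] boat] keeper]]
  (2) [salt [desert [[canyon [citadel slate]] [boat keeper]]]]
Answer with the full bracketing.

[salt [[[desert [canyon [citadel slate]]] boat] keeper]]

The paraphrase's head is the "keeper" part ("desert canyon citadel slate boat keeper"); its modifier is "salt".
That top-level split, carried through the inner groups, gives [salt [[[desert [canyon [citadel slate]]] boat] keeper]].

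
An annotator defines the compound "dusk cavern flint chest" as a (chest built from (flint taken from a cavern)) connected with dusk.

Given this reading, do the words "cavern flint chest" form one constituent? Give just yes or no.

yes

The paraphrase groups the words so that "cavern flint chest" is one unit: it corresponds to a single parenthesized sub-phrase.
The full structure is [dusk [[cavern flint] chest]], in which [cavern flint chest] is a constituent.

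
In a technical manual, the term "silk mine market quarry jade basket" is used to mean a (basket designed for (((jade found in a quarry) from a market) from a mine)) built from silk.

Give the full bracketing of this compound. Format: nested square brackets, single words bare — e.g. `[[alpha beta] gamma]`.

Whole compound: head "basket" (specifically "mine market quarry jade basket"), modifier "silk".
Within "mine market quarry jade basket", the head is "basket" and the modifier is "mine market quarry jade".
Within "mine market quarry jade", the head is "jade" (specifically "market quarry jade") and the modifier is "mine".
Within "market quarry jade", the head is "jade" (specifically "quarry jade") and the modifier is "market".
Within "quarry jade", the head is "jade" and the modifier is "quarry".
Putting it together: [silk [[mine [market [quarry jade]]] basket]].

[silk [[mine [market [quarry jade]]] basket]]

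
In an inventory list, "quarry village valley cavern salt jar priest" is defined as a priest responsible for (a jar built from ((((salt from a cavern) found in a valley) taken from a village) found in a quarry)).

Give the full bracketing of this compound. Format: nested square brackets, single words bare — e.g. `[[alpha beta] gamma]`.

[[[quarry [village [valley [cavern salt]]]] jar] priest]

Whole compound: head "priest", modifier "quarry village valley cavern salt jar".
Within "quarry village valley cavern salt jar", the head is "jar" and the modifier is "quarry village valley cavern salt".
Within "quarry village valley cavern salt", the head is "salt" (specifically "village valley cavern salt") and the modifier is "quarry".
Within "village valley cavern salt", the head is "salt" (specifically "valley cavern salt") and the modifier is "village".
Within "valley cavern salt", the head is "salt" (specifically "cavern salt") and the modifier is "valley".
Within "cavern salt", the head is "salt" and the modifier is "cavern".
Assembled: [[[quarry [village [valley [cavern salt]]]] jar] priest].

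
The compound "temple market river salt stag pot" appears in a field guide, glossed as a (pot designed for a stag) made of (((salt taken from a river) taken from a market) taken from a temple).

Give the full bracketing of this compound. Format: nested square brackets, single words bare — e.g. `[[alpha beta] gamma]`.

Whole compound: head "pot" (specifically "stag pot"), modifier "temple market river salt".
Inside "temple market river salt": head "salt" (specifically "market river salt"), modifier "temple".
Inside "market river salt": head "salt" (specifically "river salt"), modifier "market".
Inside "river salt": head "salt", modifier "river".
Inside "stag pot": head "pot", modifier "stag".
Assembled: [[temple [market [river salt]]] [stag pot]].

[[temple [market [river salt]]] [stag pot]]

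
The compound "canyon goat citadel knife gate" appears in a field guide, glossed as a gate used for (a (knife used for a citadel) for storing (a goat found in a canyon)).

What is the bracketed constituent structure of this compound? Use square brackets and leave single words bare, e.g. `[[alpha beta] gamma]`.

The outermost head in the paraphrase is "gate", modified by "canyon goat citadel knife".
"canyon goat citadel knife" → head "knife" (specifically "citadel knife"), modifier "canyon goat".
"canyon goat" → head "goat", modifier "canyon".
"citadel knife" → head "knife", modifier "citadel".
Putting it together: [[[canyon goat] [citadel knife]] gate].

[[[canyon goat] [citadel knife]] gate]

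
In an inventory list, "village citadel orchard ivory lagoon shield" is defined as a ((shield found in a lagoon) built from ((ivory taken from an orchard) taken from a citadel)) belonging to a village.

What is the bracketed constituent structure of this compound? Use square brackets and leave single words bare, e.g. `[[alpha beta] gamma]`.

[village [[citadel [orchard ivory]] [lagoon shield]]]

At the top level: head "shield" (specifically "citadel orchard ivory lagoon shield"); modifier "village".
Within "citadel orchard ivory lagoon shield", the head is "shield" (specifically "lagoon shield") and the modifier is "citadel orchard ivory".
Within "citadel orchard ivory", the head is "ivory" (specifically "orchard ivory") and the modifier is "citadel".
Within "orchard ivory", the head is "ivory" and the modifier is "orchard".
Within "lagoon shield", the head is "shield" and the modifier is "lagoon".
Putting it together: [village [[citadel [orchard ivory]] [lagoon shield]]].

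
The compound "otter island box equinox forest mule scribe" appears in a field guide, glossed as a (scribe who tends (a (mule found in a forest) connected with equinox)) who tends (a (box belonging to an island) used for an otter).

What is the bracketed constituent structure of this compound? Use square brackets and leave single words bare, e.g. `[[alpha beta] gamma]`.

[[otter [island box]] [[equinox [forest mule]] scribe]]

Whole compound: head "scribe" (specifically "equinox forest mule scribe"), modifier "otter island box".
Inside "otter island box": head "box" (specifically "island box"), modifier "otter".
Inside "island box": head "box", modifier "island".
Inside "equinox forest mule scribe": head "scribe", modifier "equinox forest mule".
Inside "equinox forest mule": head "mule" (specifically "forest mule"), modifier "equinox".
Inside "forest mule": head "mule", modifier "forest".
So the structure is [[otter [island box]] [[equinox [forest mule]] scribe]].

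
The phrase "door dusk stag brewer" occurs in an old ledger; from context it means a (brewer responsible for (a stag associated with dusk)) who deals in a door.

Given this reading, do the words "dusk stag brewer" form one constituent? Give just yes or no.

yes

The paraphrase groups the words so that "dusk stag brewer" is one unit: it corresponds to a single parenthesized sub-phrase.
The full structure is [door [[dusk stag] brewer]], in which [dusk stag brewer] is a constituent.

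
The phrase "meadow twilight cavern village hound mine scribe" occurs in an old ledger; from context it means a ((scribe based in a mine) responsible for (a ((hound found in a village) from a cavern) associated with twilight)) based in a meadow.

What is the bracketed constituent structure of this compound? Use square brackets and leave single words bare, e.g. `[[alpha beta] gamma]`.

The outermost head in the paraphrase is "scribe" (specifically "twilight cavern village hound mine scribe"), modified by "meadow".
Inside "twilight cavern village hound mine scribe": head "scribe" (specifically "mine scribe"), modifier "twilight cavern village hound".
Inside "twilight cavern village hound": head "hound" (specifically "cavern village hound"), modifier "twilight".
Inside "cavern village hound": head "hound" (specifically "village hound"), modifier "cavern".
Inside "village hound": head "hound", modifier "village".
Inside "mine scribe": head "scribe", modifier "mine".
So the structure is [meadow [[twilight [cavern [village hound]]] [mine scribe]]].

[meadow [[twilight [cavern [village hound]]] [mine scribe]]]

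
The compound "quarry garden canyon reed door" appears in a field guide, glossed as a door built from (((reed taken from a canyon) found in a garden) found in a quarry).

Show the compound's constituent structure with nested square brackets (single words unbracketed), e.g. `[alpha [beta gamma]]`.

[[quarry [garden [canyon reed]]] door]

Whole compound: head "door", modifier "quarry garden canyon reed".
"quarry garden canyon reed" → head "reed" (specifically "garden canyon reed"), modifier "quarry".
"garden canyon reed" → head "reed" (specifically "canyon reed"), modifier "garden".
"canyon reed" → head "reed", modifier "canyon".
So the structure is [[quarry [garden [canyon reed]]] door].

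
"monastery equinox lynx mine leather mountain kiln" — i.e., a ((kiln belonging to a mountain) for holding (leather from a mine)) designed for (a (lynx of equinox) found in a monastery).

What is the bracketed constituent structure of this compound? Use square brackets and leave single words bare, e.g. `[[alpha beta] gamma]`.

[[monastery [equinox lynx]] [[mine leather] [mountain kiln]]]

Overall it is a kind of kiln (specifically "mine leather mountain kiln"); the modifier is "monastery equinox lynx".
Inside "monastery equinox lynx": head "lynx" (specifically "equinox lynx"), modifier "monastery".
Inside "equinox lynx": head "lynx", modifier "equinox".
Inside "mine leather mountain kiln": head "kiln" (specifically "mountain kiln"), modifier "mine leather".
Inside "mine leather": head "leather", modifier "mine".
Inside "mountain kiln": head "kiln", modifier "mountain".
So the structure is [[monastery [equinox lynx]] [[mine leather] [mountain kiln]]].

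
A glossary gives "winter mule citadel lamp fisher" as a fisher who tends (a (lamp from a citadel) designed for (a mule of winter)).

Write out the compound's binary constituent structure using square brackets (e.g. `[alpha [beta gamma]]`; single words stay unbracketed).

[[[winter mule] [citadel lamp]] fisher]

At the top level: head "fisher"; modifier "winter mule citadel lamp".
Inside "winter mule citadel lamp": head "lamp" (specifically "citadel lamp"), modifier "winter mule".
Inside "winter mule": head "mule", modifier "winter".
Inside "citadel lamp": head "lamp", modifier "citadel".
Assembled: [[[winter mule] [citadel lamp]] fisher].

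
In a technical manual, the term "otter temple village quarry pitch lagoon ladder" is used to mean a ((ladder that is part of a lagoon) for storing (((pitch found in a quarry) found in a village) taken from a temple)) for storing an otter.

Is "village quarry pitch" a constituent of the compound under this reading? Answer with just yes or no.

yes

The paraphrase groups the words so that "village quarry pitch" is one unit: it corresponds to a single parenthesized sub-phrase.
The full structure is [otter [[temple [village [quarry pitch]]] [lagoon ladder]]], in which [village quarry pitch] is a constituent.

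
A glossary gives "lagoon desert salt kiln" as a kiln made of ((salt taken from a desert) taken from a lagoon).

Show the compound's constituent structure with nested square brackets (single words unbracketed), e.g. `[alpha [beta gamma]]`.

At the top level: head "kiln"; modifier "lagoon desert salt".
Inside "lagoon desert salt": head "salt" (specifically "desert salt"), modifier "lagoon".
Inside "desert salt": head "salt", modifier "desert".
Assembled: [[lagoon [desert salt]] kiln].

[[lagoon [desert salt]] kiln]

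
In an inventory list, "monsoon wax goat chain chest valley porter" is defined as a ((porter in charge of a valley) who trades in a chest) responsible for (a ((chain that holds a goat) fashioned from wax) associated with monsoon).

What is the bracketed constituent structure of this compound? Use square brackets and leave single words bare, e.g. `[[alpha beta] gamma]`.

Whole compound: head "porter" (specifically "chest valley porter"), modifier "monsoon wax goat chain".
"monsoon wax goat chain" → head "chain" (specifically "wax goat chain"), modifier "monsoon".
"wax goat chain" → head "chain" (specifically "goat chain"), modifier "wax".
"goat chain" → head "chain", modifier "goat".
"chest valley porter" → head "porter" (specifically "valley porter"), modifier "chest".
"valley porter" → head "porter", modifier "valley".
So the structure is [[monsoon [wax [goat chain]]] [chest [valley porter]]].

[[monsoon [wax [goat chain]]] [chest [valley porter]]]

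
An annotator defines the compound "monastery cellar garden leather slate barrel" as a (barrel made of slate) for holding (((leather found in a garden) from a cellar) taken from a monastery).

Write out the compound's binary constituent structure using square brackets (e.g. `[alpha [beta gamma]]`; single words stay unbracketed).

Overall it is a kind of barrel (specifically "slate barrel"); the modifier is "monastery cellar garden leather".
Inside "monastery cellar garden leather": head "leather" (specifically "cellar garden leather"), modifier "monastery".
Inside "cellar garden leather": head "leather" (specifically "garden leather"), modifier "cellar".
Inside "garden leather": head "leather", modifier "garden".
Inside "slate barrel": head "barrel", modifier "slate".
Putting it together: [[monastery [cellar [garden leather]]] [slate barrel]].

[[monastery [cellar [garden leather]]] [slate barrel]]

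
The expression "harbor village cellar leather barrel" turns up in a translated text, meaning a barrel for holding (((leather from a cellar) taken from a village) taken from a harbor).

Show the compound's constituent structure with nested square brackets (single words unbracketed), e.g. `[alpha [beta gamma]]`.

At the top level: head "barrel"; modifier "harbor village cellar leather".
Within "harbor village cellar leather", the head is "leather" (specifically "village cellar leather") and the modifier is "harbor".
Within "village cellar leather", the head is "leather" (specifically "cellar leather") and the modifier is "village".
Within "cellar leather", the head is "leather" and the modifier is "cellar".
So the structure is [[harbor [village [cellar leather]]] barrel].

[[harbor [village [cellar leather]]] barrel]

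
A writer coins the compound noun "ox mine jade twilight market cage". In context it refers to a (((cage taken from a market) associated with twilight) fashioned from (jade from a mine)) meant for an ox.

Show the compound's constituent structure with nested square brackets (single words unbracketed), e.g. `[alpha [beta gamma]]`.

[ox [[mine jade] [twilight [market cage]]]]

Overall it is a kind of cage (specifically "mine jade twilight market cage"); the modifier is "ox".
Within "mine jade twilight market cage", the head is "cage" (specifically "twilight market cage") and the modifier is "mine jade".
Within "mine jade", the head is "jade" and the modifier is "mine".
Within "twilight market cage", the head is "cage" (specifically "market cage") and the modifier is "twilight".
Within "market cage", the head is "cage" and the modifier is "market".
So the structure is [ox [[mine jade] [twilight [market cage]]]].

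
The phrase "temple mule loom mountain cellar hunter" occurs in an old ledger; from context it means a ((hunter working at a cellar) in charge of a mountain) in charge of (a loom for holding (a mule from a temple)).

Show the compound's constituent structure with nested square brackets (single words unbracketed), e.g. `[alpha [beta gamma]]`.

[[[temple mule] loom] [mountain [cellar hunter]]]

Whole compound: head "hunter" (specifically "mountain cellar hunter"), modifier "temple mule loom".
Within "temple mule loom", the head is "loom" and the modifier is "temple mule".
Within "temple mule", the head is "mule" and the modifier is "temple".
Within "mountain cellar hunter", the head is "hunter" (specifically "cellar hunter") and the modifier is "mountain".
Within "cellar hunter", the head is "hunter" and the modifier is "cellar".
Putting it together: [[[temple mule] loom] [mountain [cellar hunter]]].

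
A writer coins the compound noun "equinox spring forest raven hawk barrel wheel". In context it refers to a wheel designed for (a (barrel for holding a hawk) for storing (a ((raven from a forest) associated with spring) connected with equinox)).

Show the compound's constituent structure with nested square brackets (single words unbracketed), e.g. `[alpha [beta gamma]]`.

[[[equinox [spring [forest raven]]] [hawk barrel]] wheel]

At the top level: head "wheel"; modifier "equinox spring forest raven hawk barrel".
Within "equinox spring forest raven hawk barrel", the head is "barrel" (specifically "hawk barrel") and the modifier is "equinox spring forest raven".
Within "equinox spring forest raven", the head is "raven" (specifically "spring forest raven") and the modifier is "equinox".
Within "spring forest raven", the head is "raven" (specifically "forest raven") and the modifier is "spring".
Within "forest raven", the head is "raven" and the modifier is "forest".
Within "hawk barrel", the head is "barrel" and the modifier is "hawk".
Assembled: [[[equinox [spring [forest raven]]] [hawk barrel]] wheel].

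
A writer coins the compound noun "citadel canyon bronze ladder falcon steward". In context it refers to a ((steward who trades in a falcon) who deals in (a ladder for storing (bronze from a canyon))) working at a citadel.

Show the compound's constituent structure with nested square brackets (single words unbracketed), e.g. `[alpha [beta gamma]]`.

The outermost head in the paraphrase is "steward" (specifically "canyon bronze ladder falcon steward"), modified by "citadel".
"canyon bronze ladder falcon steward" → head "steward" (specifically "falcon steward"), modifier "canyon bronze ladder".
"canyon bronze ladder" → head "ladder", modifier "canyon bronze".
"canyon bronze" → head "bronze", modifier "canyon".
"falcon steward" → head "steward", modifier "falcon".
Assembled: [citadel [[[canyon bronze] ladder] [falcon steward]]].

[citadel [[[canyon bronze] ladder] [falcon steward]]]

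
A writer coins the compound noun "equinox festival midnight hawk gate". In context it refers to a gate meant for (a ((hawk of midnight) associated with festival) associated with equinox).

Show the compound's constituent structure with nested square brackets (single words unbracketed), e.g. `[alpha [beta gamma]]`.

[[equinox [festival [midnight hawk]]] gate]

Overall it is a kind of gate; the modifier is "equinox festival midnight hawk".
"equinox festival midnight hawk" → head "hawk" (specifically "festival midnight hawk"), modifier "equinox".
"festival midnight hawk" → head "hawk" (specifically "midnight hawk"), modifier "festival".
"midnight hawk" → head "hawk", modifier "midnight".
So the structure is [[equinox [festival [midnight hawk]]] gate].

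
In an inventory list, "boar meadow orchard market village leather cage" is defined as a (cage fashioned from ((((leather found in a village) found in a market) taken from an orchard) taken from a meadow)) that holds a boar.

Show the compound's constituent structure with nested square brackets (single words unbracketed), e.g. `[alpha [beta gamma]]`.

The outermost head in the paraphrase is "cage" (specifically "meadow orchard market village leather cage"), modified by "boar".
Inside "meadow orchard market village leather cage": head "cage", modifier "meadow orchard market village leather".
Inside "meadow orchard market village leather": head "leather" (specifically "orchard market village leather"), modifier "meadow".
Inside "orchard market village leather": head "leather" (specifically "market village leather"), modifier "orchard".
Inside "market village leather": head "leather" (specifically "village leather"), modifier "market".
Inside "village leather": head "leather", modifier "village".
Assembled: [boar [[meadow [orchard [market [village leather]]]] cage]].

[boar [[meadow [orchard [market [village leather]]]] cage]]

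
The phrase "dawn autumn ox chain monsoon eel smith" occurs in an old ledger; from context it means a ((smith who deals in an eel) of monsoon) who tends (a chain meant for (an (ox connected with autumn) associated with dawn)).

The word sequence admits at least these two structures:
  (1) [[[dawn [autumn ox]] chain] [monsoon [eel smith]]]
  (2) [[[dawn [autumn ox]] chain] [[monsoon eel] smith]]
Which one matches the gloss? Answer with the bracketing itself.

[[[dawn [autumn ox]] chain] [monsoon [eel smith]]]

The paraphrase's head is the "smith" part ("monsoon eel smith"); its modifier is "dawn autumn ox chain".
That top-level split, carried through the inner groups, gives [[[dawn [autumn ox]] chain] [monsoon [eel smith]]].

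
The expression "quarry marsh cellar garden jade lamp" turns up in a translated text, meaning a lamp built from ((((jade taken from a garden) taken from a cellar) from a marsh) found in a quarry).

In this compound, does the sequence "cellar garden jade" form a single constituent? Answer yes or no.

yes

The paraphrase groups the words so that "cellar garden jade" is one unit: it corresponds to a single parenthesized sub-phrase.
The full structure is [[quarry [marsh [cellar [garden jade]]]] lamp], in which [cellar garden jade] is a constituent.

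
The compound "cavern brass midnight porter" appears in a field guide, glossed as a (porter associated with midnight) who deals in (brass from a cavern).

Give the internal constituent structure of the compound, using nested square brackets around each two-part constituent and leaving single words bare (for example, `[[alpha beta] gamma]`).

[[cavern brass] [midnight porter]]

At the top level: head "porter" (specifically "midnight porter"); modifier "cavern brass".
Within "cavern brass", the head is "brass" and the modifier is "cavern".
Within "midnight porter", the head is "porter" and the modifier is "midnight".
So the structure is [[cavern brass] [midnight porter]].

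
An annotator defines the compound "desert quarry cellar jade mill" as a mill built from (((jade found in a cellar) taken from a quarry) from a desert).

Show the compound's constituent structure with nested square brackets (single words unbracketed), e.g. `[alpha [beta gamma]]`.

At the top level: head "mill"; modifier "desert quarry cellar jade".
"desert quarry cellar jade" → head "jade" (specifically "quarry cellar jade"), modifier "desert".
"quarry cellar jade" → head "jade" (specifically "cellar jade"), modifier "quarry".
"cellar jade" → head "jade", modifier "cellar".
So the structure is [[desert [quarry [cellar jade]]] mill].

[[desert [quarry [cellar jade]]] mill]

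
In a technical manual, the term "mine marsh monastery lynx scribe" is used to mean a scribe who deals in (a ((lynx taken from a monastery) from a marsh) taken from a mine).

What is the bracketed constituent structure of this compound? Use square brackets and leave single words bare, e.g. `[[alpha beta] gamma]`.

Overall it is a kind of scribe; the modifier is "mine marsh monastery lynx".
Inside "mine marsh monastery lynx": head "lynx" (specifically "marsh monastery lynx"), modifier "mine".
Inside "marsh monastery lynx": head "lynx" (specifically "monastery lynx"), modifier "marsh".
Inside "monastery lynx": head "lynx", modifier "monastery".
So the structure is [[mine [marsh [monastery lynx]]] scribe].

[[mine [marsh [monastery lynx]]] scribe]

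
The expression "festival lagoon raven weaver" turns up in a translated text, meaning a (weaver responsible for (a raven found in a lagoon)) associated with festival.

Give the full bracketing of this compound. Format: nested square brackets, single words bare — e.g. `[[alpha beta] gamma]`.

Overall it is a kind of weaver (specifically "lagoon raven weaver"); the modifier is "festival".
Inside "lagoon raven weaver": head "weaver", modifier "lagoon raven".
Inside "lagoon raven": head "raven", modifier "lagoon".
So the structure is [festival [[lagoon raven] weaver]].

[festival [[lagoon raven] weaver]]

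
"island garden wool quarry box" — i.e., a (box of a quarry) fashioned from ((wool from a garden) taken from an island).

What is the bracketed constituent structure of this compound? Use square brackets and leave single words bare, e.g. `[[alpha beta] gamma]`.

[[island [garden wool]] [quarry box]]

At the top level: head "box" (specifically "quarry box"); modifier "island garden wool".
Inside "island garden wool": head "wool" (specifically "garden wool"), modifier "island".
Inside "garden wool": head "wool", modifier "garden".
Inside "quarry box": head "box", modifier "quarry".
Assembled: [[island [garden wool]] [quarry box]].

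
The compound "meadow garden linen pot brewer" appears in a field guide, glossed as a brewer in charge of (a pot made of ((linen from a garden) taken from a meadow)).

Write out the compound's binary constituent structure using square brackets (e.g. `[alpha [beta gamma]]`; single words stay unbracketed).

[[[meadow [garden linen]] pot] brewer]

The outermost head in the paraphrase is "brewer", modified by "meadow garden linen pot".
Inside "meadow garden linen pot": head "pot", modifier "meadow garden linen".
Inside "meadow garden linen": head "linen" (specifically "garden linen"), modifier "meadow".
Inside "garden linen": head "linen", modifier "garden".
Putting it together: [[[meadow [garden linen]] pot] brewer].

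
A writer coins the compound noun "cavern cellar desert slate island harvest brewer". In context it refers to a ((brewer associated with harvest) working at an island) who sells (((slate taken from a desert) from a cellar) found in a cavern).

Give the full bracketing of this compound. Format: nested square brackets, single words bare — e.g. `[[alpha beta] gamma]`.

[[cavern [cellar [desert slate]]] [island [harvest brewer]]]

Overall it is a kind of brewer (specifically "island harvest brewer"); the modifier is "cavern cellar desert slate".
Within "cavern cellar desert slate", the head is "slate" (specifically "cellar desert slate") and the modifier is "cavern".
Within "cellar desert slate", the head is "slate" (specifically "desert slate") and the modifier is "cellar".
Within "desert slate", the head is "slate" and the modifier is "desert".
Within "island harvest brewer", the head is "brewer" (specifically "harvest brewer") and the modifier is "island".
Within "harvest brewer", the head is "brewer" and the modifier is "harvest".
Assembled: [[cavern [cellar [desert slate]]] [island [harvest brewer]]].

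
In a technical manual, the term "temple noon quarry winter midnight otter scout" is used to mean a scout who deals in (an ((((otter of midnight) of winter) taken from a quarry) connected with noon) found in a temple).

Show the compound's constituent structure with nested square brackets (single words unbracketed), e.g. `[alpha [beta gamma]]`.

Whole compound: head "scout", modifier "temple noon quarry winter midnight otter".
Inside "temple noon quarry winter midnight otter": head "otter" (specifically "noon quarry winter midnight otter"), modifier "temple".
Inside "noon quarry winter midnight otter": head "otter" (specifically "quarry winter midnight otter"), modifier "noon".
Inside "quarry winter midnight otter": head "otter" (specifically "winter midnight otter"), modifier "quarry".
Inside "winter midnight otter": head "otter" (specifically "midnight otter"), modifier "winter".
Inside "midnight otter": head "otter", modifier "midnight".
Putting it together: [[temple [noon [quarry [winter [midnight otter]]]]] scout].

[[temple [noon [quarry [winter [midnight otter]]]]] scout]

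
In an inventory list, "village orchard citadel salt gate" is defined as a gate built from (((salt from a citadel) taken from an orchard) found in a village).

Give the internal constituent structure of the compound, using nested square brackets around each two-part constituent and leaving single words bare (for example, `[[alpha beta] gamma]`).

[[village [orchard [citadel salt]]] gate]

Overall it is a kind of gate; the modifier is "village orchard citadel salt".
Inside "village orchard citadel salt": head "salt" (specifically "orchard citadel salt"), modifier "village".
Inside "orchard citadel salt": head "salt" (specifically "citadel salt"), modifier "orchard".
Inside "citadel salt": head "salt", modifier "citadel".
Putting it together: [[village [orchard [citadel salt]]] gate].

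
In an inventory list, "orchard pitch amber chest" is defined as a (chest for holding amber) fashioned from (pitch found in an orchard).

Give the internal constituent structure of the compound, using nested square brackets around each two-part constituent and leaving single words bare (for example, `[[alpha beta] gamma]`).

The outermost head in the paraphrase is "chest" (specifically "amber chest"), modified by "orchard pitch".
Inside "orchard pitch": head "pitch", modifier "orchard".
Inside "amber chest": head "chest", modifier "amber".
Putting it together: [[orchard pitch] [amber chest]].

[[orchard pitch] [amber chest]]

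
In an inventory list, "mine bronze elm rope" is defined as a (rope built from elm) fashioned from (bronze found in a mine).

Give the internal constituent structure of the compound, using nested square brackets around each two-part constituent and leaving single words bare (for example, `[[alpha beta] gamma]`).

[[mine bronze] [elm rope]]

At the top level: head "rope" (specifically "elm rope"); modifier "mine bronze".
Inside "mine bronze": head "bronze", modifier "mine".
Inside "elm rope": head "rope", modifier "elm".
Putting it together: [[mine bronze] [elm rope]].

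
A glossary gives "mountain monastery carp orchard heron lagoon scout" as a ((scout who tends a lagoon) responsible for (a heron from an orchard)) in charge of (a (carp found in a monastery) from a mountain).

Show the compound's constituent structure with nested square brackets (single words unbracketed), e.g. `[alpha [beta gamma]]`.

Overall it is a kind of scout (specifically "orchard heron lagoon scout"); the modifier is "mountain monastery carp".
"mountain monastery carp" → head "carp" (specifically "monastery carp"), modifier "mountain".
"monastery carp" → head "carp", modifier "monastery".
"orchard heron lagoon scout" → head "scout" (specifically "lagoon scout"), modifier "orchard heron".
"orchard heron" → head "heron", modifier "orchard".
"lagoon scout" → head "scout", modifier "lagoon".
Putting it together: [[mountain [monastery carp]] [[orchard heron] [lagoon scout]]].

[[mountain [monastery carp]] [[orchard heron] [lagoon scout]]]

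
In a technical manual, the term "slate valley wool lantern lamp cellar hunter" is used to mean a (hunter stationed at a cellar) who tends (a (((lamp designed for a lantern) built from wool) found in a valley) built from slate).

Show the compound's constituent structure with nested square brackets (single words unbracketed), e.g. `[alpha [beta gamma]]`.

The outermost head in the paraphrase is "hunter" (specifically "cellar hunter"), modified by "slate valley wool lantern lamp".
Inside "slate valley wool lantern lamp": head "lamp" (specifically "valley wool lantern lamp"), modifier "slate".
Inside "valley wool lantern lamp": head "lamp" (specifically "wool lantern lamp"), modifier "valley".
Inside "wool lantern lamp": head "lamp" (specifically "lantern lamp"), modifier "wool".
Inside "lantern lamp": head "lamp", modifier "lantern".
Inside "cellar hunter": head "hunter", modifier "cellar".
Putting it together: [[slate [valley [wool [lantern lamp]]]] [cellar hunter]].

[[slate [valley [wool [lantern lamp]]]] [cellar hunter]]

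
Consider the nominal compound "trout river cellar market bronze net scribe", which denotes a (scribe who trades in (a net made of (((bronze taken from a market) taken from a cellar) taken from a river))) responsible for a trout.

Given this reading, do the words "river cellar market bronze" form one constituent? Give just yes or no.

The paraphrase groups the words so that "river cellar market bronze" is one unit: it corresponds to a single parenthesized sub-phrase.
The full structure is [trout [[[river [cellar [market bronze]]] net] scribe]], in which [river cellar market bronze] is a constituent.

yes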